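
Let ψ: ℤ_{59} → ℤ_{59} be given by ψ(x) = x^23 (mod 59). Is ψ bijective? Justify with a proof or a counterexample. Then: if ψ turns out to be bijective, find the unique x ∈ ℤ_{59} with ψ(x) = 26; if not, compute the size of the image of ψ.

Since 59 is prime, the nonzero elements of ℤ_{59} form a cyclic group of order 58.
As gcd(23, 58) = 1, raising to the 23rd power is a bijection on this group: if a^23 ≡ b^23 then (ab^{−1})^23 = 1, and the only element of order dividing gcd(23, 58) = 1 is 1, so a = b.
With ψ(0) = 0 this makes ψ injective on all of ℤ_{59}, hence bijective (finite equal-size domain and codomain). In particular ψ is bijective.
Since ψ is bijective, we find the preimage of 26. The inverse of x ↦ x^23 on (ℤ_{59})^× is x ↦ x^53, because 23·53 = 1219 = 21·58 + 1 ≡ 1 (mod 58) and x^{58} = 1 for x ≠ 0 (Fermat). So ψ⁻¹(26) = 26^53 mod 59.
Repeated squaring mod 59: 26^1 ≡ 26, 26^2 ≡ 26² = 676 ≡ 27, 26^4 ≡ 27² = 729 ≡ 21, 26^8 ≡ 21² = 441 ≡ 28, 26^16 ≡ 28² = 784 ≡ 17, 26^32 ≡ 17² = 289 ≡ 53. Since 53 = 32 + 16 + 4 + 1, 26^53 ≡ 53·17·21·26: 53·17 = 901 ≡ 16, then 16·21 = 336 ≡ 41, then 41·26 = 1066 ≡ 4. So 26^53 ≡ 4 (mod 59).
Hence ψ⁻¹(26) = 4.

4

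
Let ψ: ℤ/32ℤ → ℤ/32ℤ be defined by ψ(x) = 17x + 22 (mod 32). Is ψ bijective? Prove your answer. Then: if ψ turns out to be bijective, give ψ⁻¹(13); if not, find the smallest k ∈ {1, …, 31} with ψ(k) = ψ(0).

7

If ψ(x_1) = ψ(x_2), then 17x_1 ≡ 17x_2 (mod 32). Because gcd(17, 32) = 1, we may cancel 17 to get x_1 ≡ x_2 (mod 32).
We now compute 17⁻¹ mod 32 explicitly. Euclid's algorithm: 32 = 1·17 + 15, 17 = 1·15 + 2, 15 = 7·2 + 1; back-substituting gives 1 = 17·17 − 9·32, so 17⁻¹ ≡ 17 (mod 32).
For any y ∈ ℤ/32ℤ, x = 17(y − 22) mod 32 satisfies ψ(x) = 17·17(y − 22) + 22 ≡ y (since 17·17 ≡ 1 mod 32). So every y has a preimage.
So ψ is bijective.
Since ψ is bijective, we compute ψ⁻¹(13): solve 17x + 22 ≡ 13 (mod 32), i.e. 17x ≡ 23 (mod 32).
Multiplying by 17⁻¹ = 17 gives x ≡ 17·23 = 391 = 12·32 + 7 ≡ 7 (mod 32).
Check: ψ(7) = 17·7 + 22 = 141 = 4·32 + 13 ≡ 13 (mod 32).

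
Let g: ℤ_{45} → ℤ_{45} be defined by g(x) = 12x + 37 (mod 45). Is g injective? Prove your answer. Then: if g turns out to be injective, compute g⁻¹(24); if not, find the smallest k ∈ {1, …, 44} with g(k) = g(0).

We have gcd(12, 45) = 3 > 1. Taking u = 0 and v = 15: g(0) = 37 and g(15) = 12·15 + 37 = 217 ≡ 37 (mod 45).
So g(0) = g(15) while 0 ≠ 15, thus g is not injective.
Since g is not injective, we find the least positive k with g(k) = g(0): this means 12k ≡ 0 (mod 45), i.e. 45 ∣ 12k. Since gcd(12, 45) = 3, dividing through by 3 this holds exactly when 15 ∣ 4k, and as gcd(4, 15) = 1, exactly when 15 ∣ k.
The smallest positive such k is 15.

15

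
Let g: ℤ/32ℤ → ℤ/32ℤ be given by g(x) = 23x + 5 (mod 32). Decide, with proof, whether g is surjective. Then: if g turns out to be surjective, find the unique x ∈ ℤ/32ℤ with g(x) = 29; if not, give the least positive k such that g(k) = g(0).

Recall: g is surjective if every y in the codomain equals g(x) for some x in the domain.
Since gcd(23, 32) = 1, 23 is invertible modulo 32. Euclid's algorithm: 32 = 1·23 + 9, 23 = 2·9 + 5, 9 = 1·5 + 4, 5 = 1·4 + 1; back-substituting gives 1 = 7·23 − 5·32, so 23⁻¹ ≡ 7 (mod 32).
For any y ∈ ℤ/32ℤ, x = 7(y − 5) mod 32 satisfies g(x) = 23·7(y − 5) + 5 ≡ y (since 23·7 ≡ 1 mod 32). So every y has a preimage.
Hence g is surjective.
Since g is surjective, we compute g⁻¹(29): solve 23x + 5 ≡ 29 (mod 32), i.e. 23x ≡ 24 (mod 32).
Multiplying by 23⁻¹ = 7 gives x ≡ 7·24 = 168 = 5·32 + 8 ≡ 8 (mod 32).
Check: g(8) = 23·8 + 5 = 189 = 5·32 + 29 ≡ 29 (mod 32).

8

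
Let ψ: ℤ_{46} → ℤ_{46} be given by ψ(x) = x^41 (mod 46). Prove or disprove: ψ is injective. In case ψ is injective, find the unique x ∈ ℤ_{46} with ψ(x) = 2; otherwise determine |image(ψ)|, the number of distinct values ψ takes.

36

Computing x^41 mod 46 for each x (by repeated squaring, reducing mod 46 at every step), the values ψ(0), ψ(1), …, ψ(45) are: 0, 1, 26, 29, 32, 7, 18, 11, 4, 13, 44, 15, 8, 25, 10, 19, 12, 5, 16, 37, 40, 43, 22, 23, 24, 3, 6, 9, 30, 41, 34, 27, 36, 21, 38, 31, 2, 33, 42, 35, 28, 39, 14, 17, 20, 45.
Every element of ℤ_{46} appears exactly once in this list, so ψ is a bijection, and in particular injective.
Since ψ is injective, we read off the preimage of 2 from the same table: ψ(36) = 2, so ψ⁻¹(2) = 36.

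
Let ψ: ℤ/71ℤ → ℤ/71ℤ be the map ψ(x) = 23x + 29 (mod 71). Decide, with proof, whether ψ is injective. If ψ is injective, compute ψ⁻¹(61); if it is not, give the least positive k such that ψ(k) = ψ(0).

Suppose ψ(s) = ψ(t) in ℤ/71ℤ. Then 23s + 29 ≡ 23t + 29 (mod 71), therefore 23(s − t) ≡ 0 (mod 71).
Since gcd(23, 71) = 1, 23 is invertible modulo 71, so s − t ≡ 0 (mod 71), i.e. s = t.
Thus ψ is injective.
We now compute 23⁻¹ mod 71 explicitly. Euclid's algorithm: 71 = 3·23 + 2, 23 = 11·2 + 1; back-substituting gives 1 = 34·23 − 11·71, so 23⁻¹ ≡ 34 (mod 71).
Since ψ is injective, we compute ψ⁻¹(61): solve 23x + 29 ≡ 61 (mod 71), i.e. 23x ≡ 32 (mod 71).
Multiplying by 23⁻¹ = 34 gives x ≡ 34·32 = 1088 = 15·71 + 23 ≡ 23 (mod 71).
Check: ψ(23) = 23·23 + 29 = 558 = 7·71 + 61 ≡ 61 (mod 71).

23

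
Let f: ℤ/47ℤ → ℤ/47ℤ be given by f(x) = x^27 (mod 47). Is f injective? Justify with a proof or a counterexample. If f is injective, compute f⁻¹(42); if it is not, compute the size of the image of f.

21

Since 47 is prime, the nonzero elements of ℤ/47ℤ form a cyclic group of order 46.
As gcd(27, 46) = 1, raising to the 27th power is a bijection on this group: if a^27 ≡ b^27 then (ab^{−1})^27 = 1, and the only element of order dividing gcd(27, 46) = 1 is 1, so a = b.
With f(0) = 0 this makes f injective on all of ℤ/47ℤ, hence bijective (finite equal-size domain and codomain). In particular f is injective.
Since f is injective, we find the preimage of 42. The inverse of x ↦ x^27 on (ℤ/47ℤ)^× is x ↦ x^29, because 27·29 = 783 = 17·46 + 1 ≡ 1 (mod 46) and x^{46} = 1 for x ≠ 0 (Fermat). So f⁻¹(42) = 42^29 mod 47.
Repeated squaring mod 47: 42^1 ≡ 42, 42^2 ≡ 42² = 1764 ≡ 25, 42^4 ≡ 25² = 625 ≡ 14, 42^8 ≡ 14² = 196 ≡ 8, 42^16 ≡ 8² = 64 ≡ 17. Since 29 = 16 + 8 + 4 + 1, 42^29 ≡ 17·8·14·42: 17·8 = 136 ≡ 42, then 42·14 = 588 ≡ 24, then 24·42 = 1008 ≡ 21. So 42^29 ≡ 21 (mod 47).
Hence f⁻¹(42) = 21.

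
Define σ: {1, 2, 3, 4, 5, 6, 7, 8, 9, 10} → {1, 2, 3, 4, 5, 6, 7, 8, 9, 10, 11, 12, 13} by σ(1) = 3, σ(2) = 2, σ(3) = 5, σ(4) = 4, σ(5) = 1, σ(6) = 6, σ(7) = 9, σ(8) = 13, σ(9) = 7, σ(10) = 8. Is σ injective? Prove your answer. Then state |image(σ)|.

10

The values σ(1), …, σ(10) are 3, 2, 5, 4, 1, 6, 9, 13, 7, 8 — all distinct.
So σ(s) = σ(t) only when s = t, and σ is injective.
The image of σ is {1, 2, 3, 4, 5, 6, 7, 8, 9, 13}, which has 10 elements.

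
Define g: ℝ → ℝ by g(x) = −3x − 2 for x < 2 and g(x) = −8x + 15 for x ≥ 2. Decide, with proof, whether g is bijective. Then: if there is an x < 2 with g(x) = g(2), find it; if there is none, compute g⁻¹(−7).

Both pieces are strictly decreasing (slopes −3 and −8), so each is injective on its own interval.
The left piece maps (−∞, 2) onto (−8, ∞); the right piece maps [2, ∞) onto (−∞, −1].
These images overlap. In particular g(2) = −1 (right piece), and solving −3x − 2 = −1 on the left piece gives x = −1/3 < 2.
So g(−1/3) = g(2) with −1/3 ≠ 2, and g is not injective, hence not bijective. This x = −1/3 is the requested value below 2.

-1/3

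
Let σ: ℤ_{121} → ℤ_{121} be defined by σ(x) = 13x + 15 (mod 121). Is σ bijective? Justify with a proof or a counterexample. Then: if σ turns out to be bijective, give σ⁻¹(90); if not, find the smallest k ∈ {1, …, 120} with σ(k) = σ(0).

Suppose σ(x_1) = σ(x_2) in ℤ_{121}. Then 13x_1 + 15 ≡ 13x_2 + 15 (mod 121), hence 13(x_1 − x_2) ≡ 0 (mod 121).
Since gcd(13, 121) = 1, 13 is invertible modulo 121, hence x_1 − x_2 ≡ 0 (mod 121), i.e. x_1 = x_2.
We now compute 13⁻¹ mod 121 explicitly. Euclid's algorithm: 121 = 9·13 + 4, 13 = 3·4 + 1; back-substituting gives 1 = 28·13 − 3·121, so 13⁻¹ ≡ 28 (mod 121).
For any y ∈ ℤ_{121}, x = 28(y − 15) mod 121 satisfies σ(x) = 13·28(y − 15) + 15 ≡ y (since 13·28 ≡ 1 mod 121). So every y has a preimage.
Thus σ is bijective.
Since σ is bijective, we find σ⁻¹(90): we need 13x ≡ 90 − 15 ≡ 75 (mod 121). Using 13⁻¹ = 28: x ≡ 28·75 = 2100 = 17·121 + 43, so x = 43.
Check: σ(43) = 13·43 + 15 = 574 = 4·121 + 90 ≡ 90 (mod 121).

43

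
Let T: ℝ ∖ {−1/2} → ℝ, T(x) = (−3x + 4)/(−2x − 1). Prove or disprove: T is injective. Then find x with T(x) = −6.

-2/15

Suppose T(s) = T(t). Cross-multiplying: (−3s + 4)(−2t − 1) = (−3t + 4)(−2s − 1).
Expanding both sides and cancelling the symmetric terms leaves 11·(s − t) = 0. Since 11 ≠ 0, s = t. Therefore T is injective.
Solving T(x) = −6: cross-multiplying gives −3x + 4 = −6(−2x − 1), which rearranges to −15x = 2, so x = −2/15.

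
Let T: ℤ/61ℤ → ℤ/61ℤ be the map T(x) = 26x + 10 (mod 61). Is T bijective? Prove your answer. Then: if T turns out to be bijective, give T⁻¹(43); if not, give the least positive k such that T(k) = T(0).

By definition, injectivity means: for all x_1, x_2 in the domain, T(x_1) = T(x_2) implies x_1 = x_2.
If T(x_1) = T(x_2), then 26x_1 ≡ 26x_2 (mod 61). Because gcd(26, 61) = 1, we may cancel 26 to get x_1 ≡ x_2 (mod 61).
We now compute 26⁻¹ mod 61 explicitly. Euclid's algorithm: 61 = 2·26 + 9, 26 = 2·9 + 8, 9 = 1·8 + 1; back-substituting gives 1 = 54·26 − 23·61, so 26⁻¹ ≡ 54 (mod 61).
For any y ∈ ℤ/61ℤ, x = 54(y − 10) mod 61 satisfies T(x) = 26·54(y − 10) + 10 ≡ y (since 26·54 ≡ 1 mod 61). So every y has a preimage.
Hence T is bijective.
Since T is bijective, we compute T⁻¹(43): solve 26x + 10 ≡ 43 (mod 61), i.e. 26x ≡ 33 (mod 61).
Multiplying by 26⁻¹ = 54 gives x ≡ 54·33 = 1782 = 29·61 + 13 ≡ 13 (mod 61).
Check: T(13) = 26·13 + 10 = 348 = 5·61 + 43 ≡ 43 (mod 61).

13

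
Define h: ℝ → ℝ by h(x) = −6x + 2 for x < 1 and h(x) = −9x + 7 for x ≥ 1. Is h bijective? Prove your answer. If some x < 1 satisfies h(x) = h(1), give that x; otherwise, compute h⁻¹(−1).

2/3

Both pieces are strictly decreasing (slopes −6 and −9), so each is injective on its own interval.
The left piece maps (−∞, 1) onto (−4, ∞); the right piece maps [1, ∞) onto (−∞, −2].
These images overlap. In particular h(1) = −2 (right piece), and solving −6x + 2 = −2 on the left piece gives x = 2/3 < 1.
So h(2/3) = h(1) with 2/3 ≠ 1, and h is not injective, hence not bijective. This x = 2/3 is the requested value below 1.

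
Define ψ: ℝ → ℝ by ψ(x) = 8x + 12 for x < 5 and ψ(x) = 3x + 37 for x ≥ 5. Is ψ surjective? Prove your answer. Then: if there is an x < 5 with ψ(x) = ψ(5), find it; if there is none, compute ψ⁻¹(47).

Both pieces are strictly increasing (slopes 8 and 3), so each is injective on its own interval.
The left piece maps (−∞, 5) onto (−∞, 52); the right piece maps [5, ∞) onto [52, ∞).
These images together cover ℝ, so ψ is surjective.
Because the two images are disjoint, no x < 5 has ψ(x) = ψ(5), so we compute ψ⁻¹(47): 47 lies in (−∞, 52), so solve 8x + 12 = 47: x = (47 − 12)/8 = 35/8.

35/8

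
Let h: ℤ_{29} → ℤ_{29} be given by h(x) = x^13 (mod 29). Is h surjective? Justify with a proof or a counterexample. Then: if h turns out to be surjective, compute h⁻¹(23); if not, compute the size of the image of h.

24

Since 29 is prime, the nonzero elements of ℤ_{29} form a cyclic group of order 28.
As gcd(13, 28) = 1, raising to the 13th power is a bijection on this group: if s^13 ≡ t^13 then (st^{−1})^13 = 1, and the only element of order dividing gcd(13, 28) = 1 is 1, so s = t.
With h(0) = 0 this makes h injective on all of ℤ_{29}, hence bijective (finite equal-size domain and codomain). In particular h is surjective.
Since h is surjective, we find the preimage of 23. The inverse of x ↦ x^13 on (ℤ_{29})^× is x ↦ x^13, because 13·13 = 169 = 6·28 + 1 ≡ 1 (mod 28) and x^{28} = 1 for x ≠ 0 (Fermat). So h⁻¹(23) = 23^13 mod 29.
Repeated squaring mod 29: 23^1 ≡ 23, 23^2 ≡ 23² = 529 ≡ 7, 23^4 ≡ 7² = 49 ≡ 20, 23^8 ≡ 20² = 400 ≡ 23. Since 13 = 8 + 4 + 1, 23^13 ≡ 23·20·23: 23·20 = 460 ≡ 25, then 25·23 = 575 ≡ 24. So 23^13 ≡ 24 (mod 29).
Hence h⁻¹(23) = 24.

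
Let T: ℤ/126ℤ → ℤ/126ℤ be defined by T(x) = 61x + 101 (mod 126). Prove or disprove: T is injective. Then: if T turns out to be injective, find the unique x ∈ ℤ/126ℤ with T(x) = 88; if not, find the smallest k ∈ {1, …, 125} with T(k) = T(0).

101

By definition, T is injective when T(x_1) = T(x_2) forces x_1 = x_2.
Suppose T(x_1) = T(x_2) in ℤ/126ℤ. Then 61x_1 + 101 ≡ 61x_2 + 101 (mod 126), so 61(x_1 − x_2) ≡ 0 (mod 126).
Since gcd(61, 126) = 1, 61 is invertible modulo 126, thus x_1 − x_2 ≡ 0 (mod 126), i.e. x_1 = x_2.
Therefore T is injective.
We now compute 61⁻¹ mod 126 explicitly. Euclid's algorithm: 126 = 2·61 + 4, 61 = 15·4 + 1; back-substituting gives 1 = 31·61 − 15·126, so 61⁻¹ ≡ 31 (mod 126).
Since T is injective, we find T⁻¹(88): we need 61x ≡ 88 − 101 ≡ 113 (mod 126). Using 61⁻¹ = 31: x ≡ 31·113 = 3503 = 27·126 + 101, so x = 101.
Check: T(101) = 61·101 + 101 = 6262 = 49·126 + 88 ≡ 88 (mod 126).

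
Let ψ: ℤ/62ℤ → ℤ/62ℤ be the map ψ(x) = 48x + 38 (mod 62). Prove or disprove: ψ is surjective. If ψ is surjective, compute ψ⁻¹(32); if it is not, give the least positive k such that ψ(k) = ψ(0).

Since gcd(48, 62) = 2, we have 48x ≡ 0 (mod 2) for all x, so ψ(x) ≡ 0 (mod 2).
But 1 ≢ 0 (mod 2), so 1 ∈ ℤ/62ℤ has no preimage. Hence ψ is not surjective.
Since ψ is not surjective, we find the least positive k with ψ(k) = ψ(0): this means 48k ≡ 0 (mod 62), i.e. 62 ∣ 48k. Since gcd(48, 62) = 2, dividing through by 2 this holds exactly when 31 ∣ 24k, and as gcd(24, 31) = 1, exactly when 31 ∣ k.
The smallest positive such k is 31.

31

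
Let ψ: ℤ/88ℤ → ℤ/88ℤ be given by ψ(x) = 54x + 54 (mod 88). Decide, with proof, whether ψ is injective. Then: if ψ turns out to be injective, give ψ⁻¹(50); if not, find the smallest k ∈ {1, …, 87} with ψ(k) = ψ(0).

44

We have gcd(54, 88) = 2 > 1. Taking s = 0 and t = 44: ψ(0) = 54 and ψ(44) = 54·44 + 54 = 2430 ≡ 54 (mod 88).
So ψ(0) = ψ(44) while 0 ≠ 44, hence ψ is not injective.
Since ψ is not injective, we find the least positive k with ψ(k) = ψ(0): this means 54k ≡ 0 (mod 88), i.e. 88 ∣ 54k. Since gcd(54, 88) = 2, dividing through by 2 this holds exactly when 44 ∣ 27k, and as gcd(27, 44) = 1, exactly when 44 ∣ k.
The smallest positive such k is 44.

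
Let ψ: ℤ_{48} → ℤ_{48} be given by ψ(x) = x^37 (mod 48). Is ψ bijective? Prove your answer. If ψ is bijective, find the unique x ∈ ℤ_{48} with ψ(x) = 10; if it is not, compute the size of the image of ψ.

27

ψ(0) = 0^37 = 0.
ψ(6): Repeated squaring mod 48: 6^1 ≡ 6, 6^2 ≡ 6² = 36, 6^4 ≡ 36² = 1296 ≡ 0, 6^8 ≡ 0² = 0, 6^16 ≡ 0² = 0, 6^32 ≡ 0² = 0. Since 37 = 32 + 4 + 1, 6^37 ≡ 0·0·6: 0·0 = 0, then 0·6 = 0. So 6^37 ≡ 0 (mod 48).
So ψ(0) = ψ(6) = 0 while 0 ≠ 6, hence ψ is not injective, hence not bijective.
Since ψ is not bijective, we determine |image(ψ)|. Computing x^37 mod 48 for each x (by repeated squaring, reducing mod 48 at every step), the values ψ(0), ψ(1), …, ψ(47) are: 0, 1, 32, 3, 16, 5, 0, 7, 32, 9, 16, 11, 0, 13, 32, 15, 16, 17, 0, 19, 32, 21, 16, 23, 0, 25, 32, 27, 16, 29, 0, 31, 32, 33, 16, 35, 0, 37, 32, 39, 16, 41, 0, 43, 32, 45, 16, 47.
The distinct values are {0, 1, 3, 5, 7, 9, 11, 13, 15, 16, 17, 19, 21, 23, 25, 27, 29, 31, 32, 33, 35, 37, 39, 41, 43, 45, 47}; there are 27 of them.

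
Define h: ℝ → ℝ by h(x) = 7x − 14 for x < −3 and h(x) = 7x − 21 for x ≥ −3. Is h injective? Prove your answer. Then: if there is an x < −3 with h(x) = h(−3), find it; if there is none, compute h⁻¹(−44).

Both pieces are strictly increasing (slopes 7 and 7), so each is injective on its own interval.
The left piece maps (−∞, −3) onto (−∞, −35); the right piece maps [−3, ∞) onto [−42, ∞).
These images overlap. In particular h(−3) = −42 (right piece), and solving 7x − 14 = −42 on the left piece gives x = −4 < −3.
So h(−4) = h(−3) with −4 ≠ −3, and h is not injective. This x = −4 is the requested value below −3.

-4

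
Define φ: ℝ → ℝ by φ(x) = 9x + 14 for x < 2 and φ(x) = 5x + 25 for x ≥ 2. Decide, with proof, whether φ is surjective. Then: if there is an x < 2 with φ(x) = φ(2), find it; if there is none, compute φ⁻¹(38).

Both pieces are strictly increasing (slopes 9 and 5), so each is injective on its own interval.
The left piece maps (−∞, 2) onto (−∞, 32); the right piece maps [2, ∞) onto [35, ∞).
The union (−∞, 32) ∪ [35, ∞) omits the interval between 32 and 35; in particular 32 has no preimage. So φ is not surjective.
Because the two images are disjoint, no x < 2 has φ(x) = φ(2), so we compute φ⁻¹(38): 38 lies in [35, ∞), so solve 5x + 25 = 38: x = (38 − 25)/5 = 13/5.

13/5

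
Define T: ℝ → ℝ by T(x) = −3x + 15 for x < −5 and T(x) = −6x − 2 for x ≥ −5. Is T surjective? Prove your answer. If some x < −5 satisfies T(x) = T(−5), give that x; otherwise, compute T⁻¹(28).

Both pieces are strictly decreasing (slopes −3 and −6), so each is injective on its own interval.
The left piece maps (−∞, −5) onto (30, ∞); the right piece maps [−5, ∞) onto (−∞, 28].
The union (30, ∞) ∪ (−∞, 28] omits the interval between 30 and 28; in particular 30 has no preimage. So T is not surjective.
Because the two images are disjoint, no x < −5 has T(x) = T(−5), so we compute T⁻¹(28): 28 lies in (−∞, 28], so solve −6x − 2 = 28: x = (28 + 2)/(−6) = −5.

-5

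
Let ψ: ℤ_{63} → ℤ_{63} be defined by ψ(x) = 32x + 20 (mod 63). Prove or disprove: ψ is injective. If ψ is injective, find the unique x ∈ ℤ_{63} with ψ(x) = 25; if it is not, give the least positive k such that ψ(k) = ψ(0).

By definition, injectivity means: for all u, v in the domain, ψ(u) = ψ(v) implies u = v.
Suppose ψ(u) = ψ(v) in ℤ_{63}. Then 32u + 20 ≡ 32v + 20 (mod 63), hence 32(u − v) ≡ 0 (mod 63).
Since gcd(32, 63) = 1, 32 is invertible modulo 63, therefore u − v ≡ 0 (mod 63), i.e. u = v.
Therefore ψ is injective.
We now compute 32⁻¹ mod 63 explicitly. Euclid's algorithm: 63 = 1·32 + 31, 32 = 1·31 + 1; back-substituting gives 1 = 2·32 − 1·63, so 32⁻¹ ≡ 2 (mod 63).
Since ψ is injective, we find ψ⁻¹(25): we need 32x ≡ 25 − 20 ≡ 5 (mod 63). Using 32⁻¹ = 2: x ≡ 2·5 = 10, so x = 10.
Check: ψ(10) = 32·10 + 20 = 340 = 5·63 + 25 ≡ 25 (mod 63).

10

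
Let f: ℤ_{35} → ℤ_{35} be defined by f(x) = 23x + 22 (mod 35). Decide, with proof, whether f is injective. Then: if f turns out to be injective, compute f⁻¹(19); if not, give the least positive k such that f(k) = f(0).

Recall: injectivity means: for all u, v in the domain, f(u) = f(v) implies u = v.
Suppose f(u) = f(v) in ℤ_{35}. Then 23u + 22 ≡ 23v + 22 (mod 35), therefore 23(u − v) ≡ 0 (mod 35).
Since gcd(23, 35) = 1, 23 is invertible modulo 35, therefore u − v ≡ 0 (mod 35), i.e. u = v.
Therefore f is injective.
We now compute 23⁻¹ mod 35 explicitly. Euclid's algorithm: 35 = 1·23 + 12, 23 = 1·12 + 11, 12 = 1·11 + 1; back-substituting gives 1 = 32·23 − 21·35, so 23⁻¹ ≡ 32 (mod 35).
Since f is injective, we compute f⁻¹(19): solve 23x + 22 ≡ 19 (mod 35), i.e. 23x ≡ 32 (mod 35).
Multiplying by 23⁻¹ = 32 gives x ≡ 32·32 = 1024 = 29·35 + 9 ≡ 9 (mod 35).
Check: f(9) = 23·9 + 22 = 229 = 6·35 + 19 ≡ 19 (mod 35).

9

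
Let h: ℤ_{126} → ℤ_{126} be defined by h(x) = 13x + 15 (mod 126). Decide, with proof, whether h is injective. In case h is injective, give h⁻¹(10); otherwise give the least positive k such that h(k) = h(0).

19

By definition, injectivity means: for all a, b in the domain, h(a) = h(b) implies a = b.
Suppose h(a) = h(b) in ℤ_{126}. Then 13a + 15 ≡ 13b + 15 (mod 126), hence 13(a − b) ≡ 0 (mod 126).
Since gcd(13, 126) = 1, 13 is invertible modulo 126, thus a − b ≡ 0 (mod 126), i.e. a = b.
Therefore h is injective.
We now compute 13⁻¹ mod 126 explicitly. Euclid's algorithm: 126 = 9·13 + 9, 13 = 1·9 + 4, 9 = 2·4 + 1; back-substituting gives 1 = 97·13 − 10·126, so 13⁻¹ ≡ 97 (mod 126).
Since h is injective, we compute h⁻¹(10): solve 13x + 15 ≡ 10 (mod 126), i.e. 13x ≡ 121 (mod 126).
Multiplying by 13⁻¹ = 97 gives x ≡ 97·121 = 11737 = 93·126 + 19 ≡ 19 (mod 126).
Check: h(19) = 13·19 + 15 = 262 = 2·126 + 10 ≡ 10 (mod 126).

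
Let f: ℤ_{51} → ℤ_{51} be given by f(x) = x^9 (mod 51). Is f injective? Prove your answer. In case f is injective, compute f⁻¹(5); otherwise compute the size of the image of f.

29

Computing x^9 mod 51 for each x (by repeated squaring, reducing mod 51 at every step), the values f(0), f(1), …, f(50) are: 0, 1, 2, 48, 4, 29, 45, 10, 8, 9, 7, 23, 39, 13, 20, 15, 16, 17, 18, 19, 14, 21, 46, 11, 27, 25, 26, 24, 40, 5, 30, 37, 32, 33, 34, 35, 36, 31, 38, 12, 28, 44, 42, 43, 41, 6, 22, 47, 3, 49, 50.
Every element of ℤ_{51} appears exactly once in this list, so f is a bijection, and in particular injective.
Since f is injective, we read off the preimage of 5 from the same table: f(29) = 5, so f⁻¹(5) = 29.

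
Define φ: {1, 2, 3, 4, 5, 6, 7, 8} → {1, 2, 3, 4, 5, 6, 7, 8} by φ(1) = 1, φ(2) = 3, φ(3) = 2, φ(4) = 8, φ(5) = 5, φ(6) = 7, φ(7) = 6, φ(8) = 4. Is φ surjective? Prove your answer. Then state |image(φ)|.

Every element of the codomain has a preimage: 1 = φ(1), 2 = φ(3), 3 = φ(2), 4 = φ(8), 5 = φ(5), 6 = φ(7), 7 = φ(6), 8 = φ(4).
So φ is surjective.
The image of φ is {1, 2, 3, 4, 5, 6, 7, 8}, which has 8 elements.

8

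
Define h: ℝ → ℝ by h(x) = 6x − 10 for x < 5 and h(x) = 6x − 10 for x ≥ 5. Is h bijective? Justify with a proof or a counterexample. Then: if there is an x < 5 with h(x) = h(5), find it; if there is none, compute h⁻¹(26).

Both pieces are strictly increasing (slopes 6 and 6), so each is injective on its own interval.
The left piece maps (−∞, 5) onto (−∞, 20); the right piece maps [5, ∞) onto [20, ∞).
Since 20 = 20, the images partition ℝ: h is injective and surjective, hence bijective.
Because the two images are disjoint, no x < 5 has h(x) = h(5), so we compute h⁻¹(26): 26 lies in [20, ∞), so solve 6x − 10 = 26: x = (26 + 10)/6 = 6.

6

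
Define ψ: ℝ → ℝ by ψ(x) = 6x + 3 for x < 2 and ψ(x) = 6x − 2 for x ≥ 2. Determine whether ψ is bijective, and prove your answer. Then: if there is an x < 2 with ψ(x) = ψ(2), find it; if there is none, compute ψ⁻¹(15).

7/6

Both pieces are strictly increasing (slopes 6 and 6), so each is injective on its own interval.
The left piece maps (−∞, 2) onto (−∞, 15); the right piece maps [2, ∞) onto [10, ∞).
These images overlap. In particular ψ(2) = 10 (right piece), and solving 6x + 3 = 10 on the left piece gives x = 7/6 < 2.
So ψ(7/6) = ψ(2) with 7/6 ≠ 2, and ψ is not injective, hence not bijective. This x = 7/6 is the requested value below 2.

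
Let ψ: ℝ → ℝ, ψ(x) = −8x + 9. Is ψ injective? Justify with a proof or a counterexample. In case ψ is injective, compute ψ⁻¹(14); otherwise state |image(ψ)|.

-5/8

Suppose ψ(a) = ψ(b). Then −8a + 9 = −8b + 9, so −8a = −8b, hence a = b.
So ψ is injective.
Since ψ is injective, we compute ψ⁻¹(14) = (14 − 9)/(−8) = −5/8.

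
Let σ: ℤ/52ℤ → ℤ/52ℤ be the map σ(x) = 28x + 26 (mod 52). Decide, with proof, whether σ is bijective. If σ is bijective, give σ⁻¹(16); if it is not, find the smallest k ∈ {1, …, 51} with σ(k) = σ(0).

13

We have gcd(28, 52) = 4 > 1. Taking x_1 = 0 and x_2 = 13: σ(0) = 26 and σ(13) = 28·13 + 26 = 390 ≡ 26 (mod 52).
So σ(0) = σ(13) while 0 ≠ 13, so σ is not injective, hence not bijective.
Since σ is not bijective, we find the least positive k with σ(k) = σ(0): this means 28k ≡ 0 (mod 52), i.e. 52 ∣ 28k. Since gcd(28, 52) = 4, dividing through by 4 this holds exactly when 13 ∣ 7k, and as gcd(7, 13) = 1, exactly when 13 ∣ k.
The smallest positive such k is 13.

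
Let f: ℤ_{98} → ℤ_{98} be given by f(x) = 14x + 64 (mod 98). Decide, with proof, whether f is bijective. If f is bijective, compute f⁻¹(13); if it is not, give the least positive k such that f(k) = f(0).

7

Recall that f is injective if f(a) = f(b) implies a = b.
We have gcd(14, 98) = 14 > 1. Taking a = 0 and b = 7: f(0) = 64 and f(7) = 14·7 + 64 = 162 ≡ 64 (mod 98).
So f(0) = f(7) while 0 ≠ 7, so f is not injective, hence not bijective.
Since f is not bijective, we find the least positive k with f(k) = f(0): this means 14k ≡ 0 (mod 98), i.e. 98 ∣ 14k. Since gcd(14, 98) = 14, dividing through by 14 this holds exactly when 7 ∣ k.
The smallest positive such k is 7.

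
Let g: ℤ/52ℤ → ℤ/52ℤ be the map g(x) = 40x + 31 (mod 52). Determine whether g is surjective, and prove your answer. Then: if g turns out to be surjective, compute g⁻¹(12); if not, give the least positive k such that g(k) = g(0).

Since gcd(40, 52) = 4, we have 40x ≡ 0 (mod 4) for all x, so g(x) ≡ 3 (mod 4).
But 0 ≢ 3 (mod 4), so 0 ∈ ℤ/52ℤ has no preimage. Thus g is not surjective.
Since g is not surjective, we find the least positive k with g(k) = g(0): this means 40k ≡ 0 (mod 52), i.e. 52 ∣ 40k. Since gcd(40, 52) = 4, dividing through by 4 this holds exactly when 13 ∣ 10k, and as gcd(10, 13) = 1, exactly when 13 ∣ k.
The smallest positive such k is 13.

13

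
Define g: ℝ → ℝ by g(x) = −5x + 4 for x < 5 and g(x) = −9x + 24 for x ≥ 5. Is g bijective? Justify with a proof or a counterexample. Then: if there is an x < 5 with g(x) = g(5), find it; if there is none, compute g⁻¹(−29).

53/9

Both pieces are strictly decreasing (slopes −5 and −9), so each is injective on its own interval.
The left piece maps (−∞, 5) onto (−21, ∞); the right piece maps [5, ∞) onto (−∞, −21].
Since −21 = −21, the images partition ℝ: g is injective and surjective, hence bijective.
Because the two images are disjoint, no x < 5 has g(x) = g(5), so we compute g⁻¹(−29): −29 lies in (−∞, −21], so solve −9x + 24 = −29: x = (−29 − 24)/(−9) = 53/9.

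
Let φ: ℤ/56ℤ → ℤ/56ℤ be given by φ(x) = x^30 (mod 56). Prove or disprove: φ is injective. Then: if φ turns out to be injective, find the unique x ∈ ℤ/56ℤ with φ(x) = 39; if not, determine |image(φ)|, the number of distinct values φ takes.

φ(1) = 1^30 = 1.
φ(3): Repeated squaring mod 56: 3^1 ≡ 3, 3^2 ≡ 3² = 9, 3^4 ≡ 9² = 81 ≡ 25, 3^8 ≡ 25² = 625 ≡ 9, 3^16 ≡ 9² = 81 ≡ 25. Since 30 = 16 + 8 + 4 + 2, 3^30 ≡ 25·9·25·9: 25·9 = 225 ≡ 1, then 1·25 = 25, then 25·9 = 225 ≡ 1. So 3^30 ≡ 1 (mod 56).
So φ(1) = φ(3) = 1 while 1 ≠ 3, therefore φ is not injective.
Since φ is not injective, we determine |image(φ)|. Computing x^30 mod 56 for each x (by repeated squaring, reducing mod 56 at every step), the values φ(0), φ(1), …, φ(55) are: 0, 1, 8, 1, 8, 1, 8, 49, 8, 1, 8, 1, 8, 1, 0, 1, 8, 1, 8, 1, 8, 49, 8, 1, 8, 1, 8, 1, 0, 1, 8, 1, 8, 1, 8, 49, 8, 1, 8, 1, 8, 1, 0, 1, 8, 1, 8, 1, 8, 49, 8, 1, 8, 1, 8, 1.
The distinct values are {0, 1, 8, 49}; there are 4 of them.

4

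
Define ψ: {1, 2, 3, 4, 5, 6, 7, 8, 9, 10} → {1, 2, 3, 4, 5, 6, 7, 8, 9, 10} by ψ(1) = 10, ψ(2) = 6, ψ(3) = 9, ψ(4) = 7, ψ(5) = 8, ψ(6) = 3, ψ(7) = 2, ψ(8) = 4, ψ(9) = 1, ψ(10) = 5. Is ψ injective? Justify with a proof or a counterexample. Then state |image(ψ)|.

The values ψ(1), …, ψ(10) are 10, 6, 9, 7, 8, 3, 2, 4, 1, 5 — all distinct.
So ψ(a) = ψ(b) only when a = b, and ψ is injective.
The image of ψ is {1, 2, 3, 4, 5, 6, 7, 8, 9, 10}, which has 10 elements.

10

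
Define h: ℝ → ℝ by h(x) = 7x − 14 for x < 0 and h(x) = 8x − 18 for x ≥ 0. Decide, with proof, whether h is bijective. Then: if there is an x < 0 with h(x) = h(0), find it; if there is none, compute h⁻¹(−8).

Both pieces are strictly increasing (slopes 7 and 8), so each is injective on its own interval.
The left piece maps (−∞, 0) onto (−∞, −14); the right piece maps [0, ∞) onto [−18, ∞).
These images overlap. In particular h(0) = −18 (right piece), and solving 7x − 14 = −18 on the left piece gives x = −4/7 < 0.
So h(−4/7) = h(0) with −4/7 ≠ 0, and h is not injective, hence not bijective. This x = −4/7 is the requested value below 0.

-4/7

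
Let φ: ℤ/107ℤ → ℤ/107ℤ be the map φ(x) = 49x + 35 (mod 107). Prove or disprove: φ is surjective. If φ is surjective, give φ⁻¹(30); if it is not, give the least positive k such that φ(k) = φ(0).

Since gcd(49, 107) = 1, 49 is invertible modulo 107. Euclid's algorithm: 107 = 2·49 + 9, 49 = 5·9 + 4, 9 = 2·4 + 1; back-substituting gives 1 = 83·49 − 38·107, so 49⁻¹ ≡ 83 (mod 107).
For any y ∈ ℤ/107ℤ, x = 83(y − 35) mod 107 satisfies φ(x) = 49·83(y − 35) + 35 ≡ y (since 49·83 ≡ 1 mod 107). So every y has a preimage.
Thus φ is surjective.
Since φ is surjective, we find φ⁻¹(30): we need 49x ≡ 30 − 35 ≡ 102 (mod 107). Using 49⁻¹ = 83: x ≡ 83·102 = 8466 = 79·107 + 13, so x = 13.
Check: φ(13) = 49·13 + 35 = 672 = 6·107 + 30 ≡ 30 (mod 107).

13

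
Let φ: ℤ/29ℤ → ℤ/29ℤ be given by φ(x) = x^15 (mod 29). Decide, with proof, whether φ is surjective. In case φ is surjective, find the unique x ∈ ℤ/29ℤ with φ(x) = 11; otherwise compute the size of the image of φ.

18

Since 29 is prime, the nonzero elements of ℤ/29ℤ form a cyclic group of order 28.
As gcd(15, 28) = 1, raising to the 15th power is a bijection on this group: if x_1^15 ≡ x_2^15 then (x_1x_2^{−1})^15 = 1, and the only element of order dividing gcd(15, 28) = 1 is 1, so x_1 = x_2.
With φ(0) = 0 this makes φ injective on all of ℤ/29ℤ, hence bijective (finite equal-size domain and codomain). In particular φ is surjective.
Since φ is surjective, we find the preimage of 11. The inverse of x ↦ x^15 on (ℤ/29ℤ)^× is x ↦ x^15, because 15·15 = 225 = 8·28 + 1 ≡ 1 (mod 28) and x^{28} = 1 for x ≠ 0 (Fermat). So φ⁻¹(11) = 11^15 mod 29.
Repeated squaring mod 29: 11^1 ≡ 11, 11^2 ≡ 11² = 121 ≡ 5, 11^4 ≡ 5² = 25, 11^8 ≡ 25² = 625 ≡ 16. Since 15 = 8 + 4 + 2 + 1, 11^15 ≡ 16·25·5·11: 16·25 = 400 ≡ 23, then 23·5 = 115 ≡ 28, then 28·11 = 308 ≡ 18. So 11^15 ≡ 18 (mod 29).
Hence φ⁻¹(11) = 18.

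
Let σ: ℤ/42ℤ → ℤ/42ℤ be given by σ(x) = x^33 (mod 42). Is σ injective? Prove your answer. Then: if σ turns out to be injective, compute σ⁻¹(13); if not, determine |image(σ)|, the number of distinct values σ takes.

18

σ(2): Repeated squaring mod 42: 2^1 ≡ 2, 2^2 ≡ 2² = 4, 2^4 ≡ 4² = 16, 2^8 ≡ 16² = 256 ≡ 4, 2^16 ≡ 4² = 16, 2^32 ≡ 16² = 256 ≡ 4. Since 33 = 32 + 1, 2^33 ≡ 4·2: 4·2 = 8. So 2^33 ≡ 8 (mod 42).
σ(8): Repeated squaring mod 42: 8^1 ≡ 8, 8^2 ≡ 8² = 64 ≡ 22, 8^4 ≡ 22² = 484 ≡ 22, 8^8 ≡ 22² = 484 ≡ 22, 8^16 ≡ 22² = 484 ≡ 22, 8^32 ≡ 22² = 484 ≡ 22. Since 33 = 32 + 1, 8^33 ≡ 22·8: 22·8 = 176 ≡ 8. So 8^33 ≡ 8 (mod 42).
So σ(2) = σ(8) = 8 while 2 ≠ 8, therefore σ is not injective.
Since σ is not injective, we determine |image(σ)|. Computing x^33 mod 42 for each x (by repeated squaring, reducing mod 42 at every step), the values σ(0), σ(1), …, σ(41) are: 0, 1, 8, 27, 22, 41, 6, 7, 8, 15, 34, 29, 6, 13, 14, 15, 22, 41, 36, 13, 20, 21, 22, 29, 6, 1, 20, 27, 28, 29, 36, 13, 8, 27, 34, 35, 36, 1, 20, 15, 34, 41.
The distinct values are {0, 1, 6, 7, 8, 13, 14, 15, 20, 21, 22, 27, 28, 29, 34, 35, 36, 41}; there are 18 of them.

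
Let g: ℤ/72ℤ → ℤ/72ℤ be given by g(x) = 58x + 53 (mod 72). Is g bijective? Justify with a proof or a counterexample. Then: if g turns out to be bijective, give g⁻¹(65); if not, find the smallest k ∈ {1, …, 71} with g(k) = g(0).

We have gcd(58, 72) = 2 > 1. Taking a = 0 and b = 36: g(0) = 53 and g(36) = 58·36 + 53 = 2141 ≡ 53 (mod 72).
So g(0) = g(36) while 0 ≠ 36, so g is not injective, hence not bijective.
Since g is not bijective, we find the least positive k with g(k) = g(0): this means 58k ≡ 0 (mod 72), i.e. 72 ∣ 58k. Since gcd(58, 72) = 2, dividing through by 2 this holds exactly when 36 ∣ 29k, and as gcd(29, 36) = 1, exactly when 36 ∣ k.
The smallest positive such k is 36.

36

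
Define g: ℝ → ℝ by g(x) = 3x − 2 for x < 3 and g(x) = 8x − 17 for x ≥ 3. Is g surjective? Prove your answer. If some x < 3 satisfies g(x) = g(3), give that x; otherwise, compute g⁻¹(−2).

0

Both pieces are strictly increasing (slopes 3 and 8), so each is injective on its own interval.
The left piece maps (−∞, 3) onto (−∞, 7); the right piece maps [3, ∞) onto [7, ∞).
These images together cover ℝ, so g is surjective.
Because the two images are disjoint, no x < 3 has g(x) = g(3), so we compute g⁻¹(−2): −2 lies in (−∞, 7), so solve 3x − 2 = −2: x = (−2 + 2)/3 = 0.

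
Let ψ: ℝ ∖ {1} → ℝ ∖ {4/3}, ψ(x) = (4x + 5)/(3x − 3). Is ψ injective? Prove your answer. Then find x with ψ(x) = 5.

20/11

Suppose ψ(u) = ψ(v). Cross-multiplying: (4u + 5)(3v − 3) = (4v + 5)(3u − 3).
Expanding both sides and cancelling the symmetric terms leaves −27·(u − v) = 0. Since −27 ≠ 0, u = v. Therefore ψ is injective.
Solving ψ(x) = 5: cross-multiplying gives 4x + 5 = 5(3x − 3), which rearranges to −11x = −20, so x = 20/11.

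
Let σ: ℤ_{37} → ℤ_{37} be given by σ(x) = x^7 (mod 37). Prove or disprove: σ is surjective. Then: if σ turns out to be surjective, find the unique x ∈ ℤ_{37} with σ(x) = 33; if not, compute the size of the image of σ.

34

Since 37 is prime, the nonzero elements of ℤ_{37} form a cyclic group of order 36.
As gcd(7, 36) = 1, raising to the 7th power is a bijection on this group: if u^7 ≡ v^7 then (uv^{−1})^7 = 1, and the only element of order dividing gcd(7, 36) = 1 is 1, so u = v.
With σ(0) = 0 this makes σ injective on all of ℤ_{37}, hence bijective (finite equal-size domain and codomain). In particular σ is surjective.
Since σ is surjective, we find the preimage of 33. The inverse of x ↦ x^7 on (ℤ_{37})^× is x ↦ x^31, because 7·31 = 217 = 6·36 + 1 ≡ 1 (mod 36) and x^{36} = 1 for x ≠ 0 (Fermat). So σ⁻¹(33) = 33^31 mod 37.
Repeated squaring mod 37: 33^1 ≡ 33, 33^2 ≡ 33² = 1089 ≡ 16, 33^4 ≡ 16² = 256 ≡ 34, 33^8 ≡ 34² = 1156 ≡ 9, 33^16 ≡ 9² = 81 ≡ 7. Since 31 = 16 + 8 + 4 + 2 + 1, 33^31 ≡ 7·9·34·16·33: 7·9 = 63 ≡ 26, then 26·34 = 884 ≡ 33, then 33·16 = 528 ≡ 10, then 10·33 = 330 ≡ 34. So 33^31 ≡ 34 (mod 37).
Hence σ⁻¹(33) = 34.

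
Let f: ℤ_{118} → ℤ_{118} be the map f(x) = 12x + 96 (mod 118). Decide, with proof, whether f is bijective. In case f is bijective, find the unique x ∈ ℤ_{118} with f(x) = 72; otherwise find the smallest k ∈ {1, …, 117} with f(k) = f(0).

We have gcd(12, 118) = 2 > 1. Taking s = 0 and t = 59: f(0) = 96 and f(59) = 12·59 + 96 = 804 ≡ 96 (mod 118).
So f(0) = f(59) while 0 ≠ 59, hence f is not injective, hence not bijective.
Since f is not bijective, we find the least positive k with f(k) = f(0): this means 12k ≡ 0 (mod 118), i.e. 118 ∣ 12k. Since gcd(12, 118) = 2, dividing through by 2 this holds exactly when 59 ∣ 6k, and as gcd(6, 59) = 1, exactly when 59 ∣ k.
The smallest positive such k is 59.

59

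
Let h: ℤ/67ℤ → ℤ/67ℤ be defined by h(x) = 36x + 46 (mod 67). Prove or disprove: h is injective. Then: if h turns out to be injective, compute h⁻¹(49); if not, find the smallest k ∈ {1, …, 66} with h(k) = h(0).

28

Suppose h(x_1) = h(x_2) in ℤ/67ℤ. Then 36x_1 + 46 ≡ 36x_2 + 46 (mod 67), so 36(x_1 − x_2) ≡ 0 (mod 67).
Since gcd(36, 67) = 1, 36 is invertible modulo 67, so x_1 − x_2 ≡ 0 (mod 67), i.e. x_1 = x_2.
Therefore h is injective.
We now compute 36⁻¹ mod 67 explicitly. Euclid's algorithm: 67 = 1·36 + 31, 36 = 1·31 + 5, 31 = 6·5 + 1; back-substituting gives 1 = 54·36 − 29·67, so 36⁻¹ ≡ 54 (mod 67).
Since h is injective, we find h⁻¹(49): we need 36x ≡ 49 − 46 ≡ 3 (mod 67). Using 36⁻¹ = 54: x ≡ 54·3 = 162 = 2·67 + 28, so x = 28.
Check: h(28) = 36·28 + 46 = 1054 = 15·67 + 49 ≡ 49 (mod 67).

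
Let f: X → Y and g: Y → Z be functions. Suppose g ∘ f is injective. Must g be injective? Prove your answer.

not injective

No. Take X = {1, 2}, Y = {1, 2, 3, 4, 5}, Z = {1, 2, 3, 4, 5}, f(a) = a for each a ∈ X, and g(b) = 4 if b ∈ {4, 5} else g(b) = b.
Then g ∘ f = f is injective (X ⊂ Y and f is the inclusion), but g(4) = g(5) = 4 with 4 ≠ 5, so g is not injective.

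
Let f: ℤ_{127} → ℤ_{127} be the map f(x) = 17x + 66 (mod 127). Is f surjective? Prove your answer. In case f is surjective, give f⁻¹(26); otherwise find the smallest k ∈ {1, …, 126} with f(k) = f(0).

35

Since gcd(17, 127) = 1, 17 is invertible modulo 127. Euclid's algorithm: 127 = 7·17 + 8, 17 = 2·8 + 1; back-substituting gives 1 = 15·17 − 2·127, so 17⁻¹ ≡ 15 (mod 127).
Then y ↦ 15(y − 66) is a two-sided inverse to f, so every y ∈ ℤ_{127} has a preimage.
Thus f is surjective.
Since f is surjective, we compute f⁻¹(26): solve 17x + 66 ≡ 26 (mod 127), i.e. 17x ≡ 87 (mod 127).
Multiplying by 17⁻¹ = 15 gives x ≡ 15·87 = 1305 = 10·127 + 35 ≡ 35 (mod 127).
Check: f(35) = 17·35 + 66 = 661 = 5·127 + 26 ≡ 26 (mod 127).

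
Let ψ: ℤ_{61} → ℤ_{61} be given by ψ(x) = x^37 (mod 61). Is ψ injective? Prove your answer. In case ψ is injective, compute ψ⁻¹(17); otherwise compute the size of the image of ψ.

35

Since 61 is prime, the nonzero elements of ℤ_{61} form a cyclic group of order 60.
As gcd(37, 60) = 1, raising to the 37th power is a bijection on this group: if x_1^37 ≡ x_2^37 then (x_1x_2^{−1})^37 = 1, and the only element of order dividing gcd(37, 60) = 1 is 1, so x_1 = x_2.
With ψ(0) = 0 this makes ψ injective on all of ℤ_{61}, hence bijective (finite equal-size domain and codomain). In particular ψ is injective.
Since ψ is injective, we find the preimage of 17. The inverse of x ↦ x^37 on (ℤ_{61})^× is x ↦ x^13, because 37·13 = 481 = 8·60 + 1 ≡ 1 (mod 60) and x^{60} = 1 for x ≠ 0 (Fermat). So ψ⁻¹(17) = 17^13 mod 61.
Repeated squaring mod 61: 17^1 ≡ 17, 17^2 ≡ 17² = 289 ≡ 45, 17^4 ≡ 45² = 2025 ≡ 12, 17^8 ≡ 12² = 144 ≡ 22. Since 13 = 8 + 4 + 1, 17^13 ≡ 22·12·17: 22·12 = 264 ≡ 20, then 20·17 = 340 ≡ 35. So 17^13 ≡ 35 (mod 61).
Hence ψ⁻¹(17) = 35.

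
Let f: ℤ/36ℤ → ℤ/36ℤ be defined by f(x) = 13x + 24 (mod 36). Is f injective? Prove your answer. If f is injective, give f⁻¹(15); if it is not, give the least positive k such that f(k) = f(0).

27

Recall that f is injective if f(a) = f(b) implies a = b.
Suppose f(a) = f(b) in ℤ/36ℤ. Then 13a + 24 ≡ 13b + 24 (mod 36), hence 13(a − b) ≡ 0 (mod 36).
Since gcd(13, 36) = 1, 13 is invertible modulo 36, so a − b ≡ 0 (mod 36), i.e. a = b.
Thus f is injective.
We now compute 13⁻¹ mod 36 explicitly. Euclid's algorithm: 36 = 2·13 + 10, 13 = 1·10 + 3, 10 = 3·3 + 1; back-substituting gives 1 = 25·13 − 9·36, so 13⁻¹ ≡ 25 (mod 36).
Since f is injective, we find f⁻¹(15): we need 13x ≡ 15 − 24 ≡ 27 (mod 36). Using 13⁻¹ = 25: x ≡ 25·27 = 675 = 18·36 + 27, so x = 27.
Check: f(27) = 13·27 + 24 = 375 = 10·36 + 15 ≡ 15 (mod 36).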